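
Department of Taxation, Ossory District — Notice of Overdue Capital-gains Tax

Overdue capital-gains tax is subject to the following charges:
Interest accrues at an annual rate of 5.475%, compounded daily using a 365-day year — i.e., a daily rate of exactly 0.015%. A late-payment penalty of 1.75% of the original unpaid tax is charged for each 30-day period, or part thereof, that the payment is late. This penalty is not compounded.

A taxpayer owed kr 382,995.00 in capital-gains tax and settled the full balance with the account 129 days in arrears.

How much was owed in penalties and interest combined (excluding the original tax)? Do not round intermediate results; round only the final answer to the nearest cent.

Penalty periods: ⌈129/30⌉ = 5; penalty = 5 × 1.75% × kr 382,995.00 = kr 33,512.06…
Interest: kr 382,995.00 × ((1 + 0.00015)^129 − 1) = kr 382,995.00 × 0.01953695… = kr 7,482.5523…
Penalties + interest = kr 33,512.0625 + kr 7,482.5523… = kr 40,994.61

kr 40,994.61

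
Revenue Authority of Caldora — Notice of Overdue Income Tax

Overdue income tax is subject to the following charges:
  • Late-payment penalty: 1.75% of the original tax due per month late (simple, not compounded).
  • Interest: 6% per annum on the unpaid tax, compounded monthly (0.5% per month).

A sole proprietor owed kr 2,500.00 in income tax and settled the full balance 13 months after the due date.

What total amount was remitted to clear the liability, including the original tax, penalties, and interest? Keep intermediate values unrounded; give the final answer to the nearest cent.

Late-payment penalty: 13 × 1.75% × kr 2,500.00 = kr 568.75
Interest: kr 2,500.00 × ((1 + 0.005)^13 − 1) = kr 2,500.00 × 0.0669862… = kr 167.4655…
Total = kr 2,500.00 + kr 568.7500 + kr 167.4655… = kr 3,236.22

kr 3,236.22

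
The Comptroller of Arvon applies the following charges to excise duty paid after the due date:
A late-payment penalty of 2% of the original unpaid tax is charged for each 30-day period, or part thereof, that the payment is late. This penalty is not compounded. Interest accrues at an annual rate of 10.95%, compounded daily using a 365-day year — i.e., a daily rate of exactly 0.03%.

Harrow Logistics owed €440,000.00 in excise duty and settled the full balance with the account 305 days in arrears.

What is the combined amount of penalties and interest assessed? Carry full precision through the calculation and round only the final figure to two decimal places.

€138,952.77

Penalty periods: ⌈305/30⌉ = 11; penalty = 11 × 2% × €440,000.00 = €96,800.00
Interest: €440,000.00 × ((1 + 0.0003)^305 − 1) = €440,000.00 × 0.09580174… = €42,152.7655…
Penalties + interest = €96,800.0000 + €42,152.7655… = €138,952.77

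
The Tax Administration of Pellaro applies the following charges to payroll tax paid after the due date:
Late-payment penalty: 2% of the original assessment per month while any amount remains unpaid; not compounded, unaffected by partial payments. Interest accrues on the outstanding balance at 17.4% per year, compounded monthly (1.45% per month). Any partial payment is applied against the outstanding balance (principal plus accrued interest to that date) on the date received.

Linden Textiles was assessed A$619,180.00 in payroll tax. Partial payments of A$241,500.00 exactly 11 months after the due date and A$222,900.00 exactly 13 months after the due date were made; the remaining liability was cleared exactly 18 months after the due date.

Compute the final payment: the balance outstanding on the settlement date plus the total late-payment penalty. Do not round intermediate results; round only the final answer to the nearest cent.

Balance at month 11: A$619,180.0000 × (1 + 0.0145)^11 = A$725,419.9330…
After A$241,500.00 payment: A$725,419.9330… − A$241,500.00 = A$483,919.9330…
Balance at month 13: A$483,919.9330… × (1 + 0.0145)^2 = A$498,055.3552…
After A$222,900.00 payment: A$498,055.3552… − A$222,900.00 = A$275,155.3552…
Balance at month 18: A$275,155.3552… × (1 + 0.0145)^5 = A$295,691.0821…
Penalty: 18 × 2% × A$619,180.00 = A$222,904.80
Final settlement = outstanding balance + penalty = A$295,691.0821… + A$222,904.80 = A$518,595.88

A$518,595.88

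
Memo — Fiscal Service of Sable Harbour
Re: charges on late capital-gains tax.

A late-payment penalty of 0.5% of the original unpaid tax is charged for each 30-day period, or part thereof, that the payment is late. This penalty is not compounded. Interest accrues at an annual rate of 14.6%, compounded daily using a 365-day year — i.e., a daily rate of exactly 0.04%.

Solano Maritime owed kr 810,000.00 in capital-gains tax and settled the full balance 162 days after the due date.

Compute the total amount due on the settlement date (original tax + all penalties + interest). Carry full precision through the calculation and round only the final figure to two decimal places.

kr 888,514.75

Penalty periods: ⌈162/30⌉ = 6; penalty = 6 × 0.5% × kr 810,000.00 = kr 24,300.00
Interest: kr 810,000.00 × ((1 + 0.0004)^162 − 1) = kr 810,000.00 × 0.06693179… = kr 54,214.7500…
Total = kr 810,000.00 + kr 24,300.0000 + kr 54,214.7500… = kr 888,514.75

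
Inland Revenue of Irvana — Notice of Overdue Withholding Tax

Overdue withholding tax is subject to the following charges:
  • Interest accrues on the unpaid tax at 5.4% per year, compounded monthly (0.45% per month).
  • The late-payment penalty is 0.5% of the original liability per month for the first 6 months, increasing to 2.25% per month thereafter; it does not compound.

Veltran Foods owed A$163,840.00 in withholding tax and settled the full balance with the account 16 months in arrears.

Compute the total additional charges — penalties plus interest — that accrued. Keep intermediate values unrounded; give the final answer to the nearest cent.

A$53,982.30

Penalty, months 1–6: 6 × 0.5% × A$163,840.00 = A$4,915.20
Penalty, months 7–16: 10 × 2.25% × A$163,840.00 = A$36,864.00
Interest: A$163,840.00 × ((1 + 0.0045)^16 − 1) = A$163,840.00 × 0.0744818… = A$12,203.0956…
Penalties + interest = A$41,779.2000 + A$12,203.0956… = A$53,982.30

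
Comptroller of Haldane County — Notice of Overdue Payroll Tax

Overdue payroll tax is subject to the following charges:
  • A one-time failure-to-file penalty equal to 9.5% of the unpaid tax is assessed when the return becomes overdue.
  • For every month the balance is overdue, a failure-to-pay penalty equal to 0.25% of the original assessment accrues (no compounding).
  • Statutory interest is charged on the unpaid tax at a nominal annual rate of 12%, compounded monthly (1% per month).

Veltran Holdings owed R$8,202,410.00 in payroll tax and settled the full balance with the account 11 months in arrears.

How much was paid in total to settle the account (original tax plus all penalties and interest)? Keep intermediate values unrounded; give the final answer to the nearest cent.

Failure-to-file penalty: 9.5% × R$8,202,410.00 = R$779,228.95
Failure-to-pay penalty: 11 × 0.25% × R$8,202,410.00 = R$225,566.28…
Interest: R$8,202,410.00 × ((1 + 0.01)^11 − 1) = R$8,202,410.00 × 0.1156683… = R$948,759.2034…
Total = R$8,202,410.00 + R$1,004,795.2250 + R$948,759.2034… = R$10,155,964.43

R$10,155,964.43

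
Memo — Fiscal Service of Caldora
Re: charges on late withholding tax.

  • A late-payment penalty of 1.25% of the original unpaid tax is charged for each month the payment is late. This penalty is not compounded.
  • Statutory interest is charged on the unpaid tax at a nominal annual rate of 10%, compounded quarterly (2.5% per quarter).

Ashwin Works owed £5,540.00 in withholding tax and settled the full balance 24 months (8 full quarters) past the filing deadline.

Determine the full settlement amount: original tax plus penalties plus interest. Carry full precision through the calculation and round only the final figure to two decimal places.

Late-payment penalty = 1.25% × £5,540.00 × 24 mo = £1,662.00
Interest: £5,540.00 × ((1 + 0.025)^8 − 1) = £5,540.00 × 0.2184029… = £1,209.9521…
Total = £5,540.00 + £1,662.0000 + £1,209.9521… = £8,411.95

£8,411.95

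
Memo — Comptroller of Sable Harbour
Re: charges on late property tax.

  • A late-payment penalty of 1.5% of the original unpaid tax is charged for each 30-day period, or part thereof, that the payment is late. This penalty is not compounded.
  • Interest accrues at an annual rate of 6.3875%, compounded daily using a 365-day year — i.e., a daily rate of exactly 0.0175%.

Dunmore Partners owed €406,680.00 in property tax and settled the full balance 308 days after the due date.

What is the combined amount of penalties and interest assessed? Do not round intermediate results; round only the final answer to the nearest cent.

€89,621.73

Penalty periods: ⌈308/30⌉ = 11; penalty = 11 × 1.5% × €406,680.00 = €67,102.20
Interest: €406,680.00 × ((1 + 0.000175)^308 − 1) = €406,680.00 × 0.05537408… = €22,519.5317…
Penalties + interest = €67,102.2000 + €22,519.5317… = €89,621.73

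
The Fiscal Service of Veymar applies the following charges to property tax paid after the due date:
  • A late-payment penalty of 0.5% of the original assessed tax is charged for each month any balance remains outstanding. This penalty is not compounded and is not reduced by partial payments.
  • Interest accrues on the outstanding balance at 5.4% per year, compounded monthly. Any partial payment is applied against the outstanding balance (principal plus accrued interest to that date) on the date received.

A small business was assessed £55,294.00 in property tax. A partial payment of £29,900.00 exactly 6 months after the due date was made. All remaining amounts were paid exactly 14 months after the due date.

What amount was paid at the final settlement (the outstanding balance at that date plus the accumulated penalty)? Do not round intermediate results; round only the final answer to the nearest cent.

£31,758.35

Monthly rate = 5.4% ÷ 12 = 0.45%
Balance at month 6: £55,294.0000 × (1 + 0.0045)^6 = £56,803.8347…
After £29,900.00 payment: £56,803.8347… − £29,900.00 = £26,903.8347…
Balance at month 14: £26,903.8347… × (1 + 0.0045)^8 = £27,887.7653…
Penalty: 14 × 0.5% × £55,294.00 = £3,870.58
Final settlement = outstanding balance + penalty = £27,887.7653… + £3,870.58 = £31,758.35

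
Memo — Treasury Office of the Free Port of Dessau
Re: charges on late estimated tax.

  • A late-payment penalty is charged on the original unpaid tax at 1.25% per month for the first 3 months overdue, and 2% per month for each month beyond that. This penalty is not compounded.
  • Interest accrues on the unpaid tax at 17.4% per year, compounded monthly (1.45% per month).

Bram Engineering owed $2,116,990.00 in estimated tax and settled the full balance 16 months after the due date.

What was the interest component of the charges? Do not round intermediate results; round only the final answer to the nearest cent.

Interest: $2,116,990.00 × ((1 + 0.0145)^16 − 1) = $2,116,990.00 × 0.2590206… = $548,343.9332…

$548,343.93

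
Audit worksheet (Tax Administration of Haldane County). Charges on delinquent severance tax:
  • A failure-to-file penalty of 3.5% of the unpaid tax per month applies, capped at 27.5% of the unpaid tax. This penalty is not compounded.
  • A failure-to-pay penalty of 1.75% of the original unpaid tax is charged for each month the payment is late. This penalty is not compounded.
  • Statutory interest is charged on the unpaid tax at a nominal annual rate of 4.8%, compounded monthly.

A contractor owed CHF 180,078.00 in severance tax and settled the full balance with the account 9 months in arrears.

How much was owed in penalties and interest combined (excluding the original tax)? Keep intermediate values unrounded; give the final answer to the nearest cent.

Failure-to-file: 9 × 3.5% × CHF 180,078.00 = CHF 56,724.57, capped at 27.5% × CHF 180,078.00 = CHF 49,521.45
Failure-to-pay penalty = 1.75% × CHF 180,078.00 × 9 mo = CHF 28,362.29…
Interest (4.8%/yr ÷ 12 = 0.4%/month): CHF 180,078.00 × ((1 + 0.004)^9 − 1) = CHF 6,587.5069…
Penalties + interest = CHF 77,883.7350 + CHF 6,587.5069… = CHF 84,471.24

CHF 84,471.24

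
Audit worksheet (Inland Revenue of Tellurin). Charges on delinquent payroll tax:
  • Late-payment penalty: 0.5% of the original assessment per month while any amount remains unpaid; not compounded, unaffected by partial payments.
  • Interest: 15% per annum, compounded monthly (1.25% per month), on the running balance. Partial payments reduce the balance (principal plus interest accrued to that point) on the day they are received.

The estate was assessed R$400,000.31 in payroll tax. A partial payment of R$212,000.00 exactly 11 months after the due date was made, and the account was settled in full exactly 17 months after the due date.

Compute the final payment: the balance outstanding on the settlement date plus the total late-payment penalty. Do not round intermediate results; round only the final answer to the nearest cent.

R$299,650.44

Balance at month 11: R$400,000.3100 × (1 + 0.0125)^11 = R$458,570.0414…
After R$212,000.00 payment: R$458,570.0414… − R$212,000.00 = R$246,570.0414…
Balance at month 17: R$246,570.0414… × (1 + 0.0125)^6 = R$265,650.4154…
Penalty: 17 × 0.5% × R$400,000.31 = R$34,000.03…
Final settlement = outstanding balance + penalty = R$265,650.4154… + R$34,000.03… = R$299,650.44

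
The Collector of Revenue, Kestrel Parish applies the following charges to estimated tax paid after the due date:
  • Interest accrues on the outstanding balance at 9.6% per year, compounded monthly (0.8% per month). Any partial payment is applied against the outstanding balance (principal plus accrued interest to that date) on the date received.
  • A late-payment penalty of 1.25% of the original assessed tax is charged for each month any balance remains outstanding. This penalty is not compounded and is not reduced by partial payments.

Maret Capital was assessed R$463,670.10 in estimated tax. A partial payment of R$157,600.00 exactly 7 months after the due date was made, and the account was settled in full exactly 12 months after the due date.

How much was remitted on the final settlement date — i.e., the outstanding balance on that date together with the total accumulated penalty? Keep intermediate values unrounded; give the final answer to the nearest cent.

Balance at month 7: R$463,670.1000 × (1 + 0.008)^7 = R$490,267.1740…
After R$157,600.00 payment: R$490,267.1740… − R$157,600.00 = R$332,667.1740…
Balance at month 12: R$332,667.1740… × (1 + 0.008)^5 = R$346,188.4780…
Penalty: 12 × 1.25% × R$463,670.10 = R$69,550.52…
Final settlement = outstanding balance + penalty = R$346,188.4780… + R$69,550.52… = R$415,738.99

R$415,738.99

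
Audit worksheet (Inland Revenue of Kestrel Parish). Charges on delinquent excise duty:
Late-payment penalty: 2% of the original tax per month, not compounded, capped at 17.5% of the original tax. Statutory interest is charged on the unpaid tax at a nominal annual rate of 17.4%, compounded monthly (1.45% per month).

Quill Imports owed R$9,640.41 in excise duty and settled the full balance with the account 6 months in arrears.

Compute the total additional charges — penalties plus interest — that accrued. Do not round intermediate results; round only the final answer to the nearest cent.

R$2,026.56

Penalty: 6 × 2% × R$9,640.41 = R$1,156.85… (below the 17.5% cap of R$1,687.07…)
Interest: R$9,640.41 × ((1 + 0.0145)^6 − 1) = R$9,640.41 × 0.0902154… = R$869.7133…
Penalties + interest = R$1,156.8492 + R$869.7133… = R$2,026.56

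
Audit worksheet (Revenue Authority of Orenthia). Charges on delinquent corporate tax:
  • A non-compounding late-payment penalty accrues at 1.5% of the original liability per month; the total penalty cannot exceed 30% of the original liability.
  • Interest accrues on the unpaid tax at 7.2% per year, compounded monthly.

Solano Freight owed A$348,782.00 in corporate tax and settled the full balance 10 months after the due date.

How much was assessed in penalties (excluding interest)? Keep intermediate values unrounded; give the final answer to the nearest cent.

Penalty: 10 × 1.5% × A$348,782.00 = A$52,317.30 (below the 30% cap of A$104,634.60)

A$52,317.30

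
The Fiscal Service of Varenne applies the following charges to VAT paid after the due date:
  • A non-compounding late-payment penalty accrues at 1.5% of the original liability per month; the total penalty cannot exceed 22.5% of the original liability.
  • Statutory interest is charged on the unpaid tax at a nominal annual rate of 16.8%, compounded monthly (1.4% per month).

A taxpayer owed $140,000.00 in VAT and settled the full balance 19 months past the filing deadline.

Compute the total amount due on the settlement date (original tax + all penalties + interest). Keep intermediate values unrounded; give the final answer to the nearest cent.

$213,826.24

Penalty (uncapped): 19 × 1.5% × $140,000.00 = $39,900.00; cap = 22.5% × $140,000.00 = $31,500.00 → penalty = $31,500.00
Interest: $140,000.00 × ((1 + 0.014)^19 − 1) = $140,000.00 × 0.3023303… = $42,326.2420…
Total = $140,000.00 + $31,500.0000 + $42,326.2420… = $213,826.24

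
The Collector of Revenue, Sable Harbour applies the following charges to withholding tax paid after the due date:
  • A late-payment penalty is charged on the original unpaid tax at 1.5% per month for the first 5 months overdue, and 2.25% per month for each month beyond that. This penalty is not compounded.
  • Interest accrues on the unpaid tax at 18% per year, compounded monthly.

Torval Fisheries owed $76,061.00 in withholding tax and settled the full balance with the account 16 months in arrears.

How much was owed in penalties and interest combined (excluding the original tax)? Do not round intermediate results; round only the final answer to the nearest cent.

Penalty, months 1–5: 5 × 1.5% × $76,061.00 = $5,704.58…
Penalty, months 6–16: 11 × 2.25% × $76,061.00 = $18,825.10…
Interest (18%/yr ÷ 12 = 1.5%/month): $76,061.00 × ((1 + 0.015)^16 − 1) = $20,459.3097…
Penalties + interest = $24,529.6725 + $20,459.3097… = $44,988.98

$44,988.98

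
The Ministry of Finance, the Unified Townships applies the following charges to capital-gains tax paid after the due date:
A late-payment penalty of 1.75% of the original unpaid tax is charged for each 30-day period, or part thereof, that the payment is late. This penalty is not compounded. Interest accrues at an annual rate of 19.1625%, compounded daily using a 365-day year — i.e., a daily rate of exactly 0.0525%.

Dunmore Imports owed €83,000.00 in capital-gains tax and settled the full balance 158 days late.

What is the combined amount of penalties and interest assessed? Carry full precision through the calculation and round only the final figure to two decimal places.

€15,891.50

Penalty periods: ⌈158/30⌉ = 6; penalty = 6 × 1.75% × €83,000.00 = €8,715.00
Interest: €83,000.00 × ((1 + 0.000525)^158 − 1) = €83,000.00 × 0.08646383… = €7,176.4982…
Penalties + interest = €8,715.0000 + €7,176.4982… = €15,891.50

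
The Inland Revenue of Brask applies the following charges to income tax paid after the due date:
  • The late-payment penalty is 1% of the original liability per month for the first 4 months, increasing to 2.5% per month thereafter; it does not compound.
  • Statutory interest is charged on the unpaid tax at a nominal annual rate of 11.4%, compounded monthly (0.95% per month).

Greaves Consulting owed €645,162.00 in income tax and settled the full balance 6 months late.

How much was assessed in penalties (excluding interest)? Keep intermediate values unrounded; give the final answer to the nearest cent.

Penalty, months 1–4: 4 × 1% × €645,162.00 = €25,806.48
Penalty, months 5–6: 2 × 2.5% × €645,162.00 = €32,258.10
Total penalty = €25,806.48 + €32,258.10 = €58,064.58

€58,064.58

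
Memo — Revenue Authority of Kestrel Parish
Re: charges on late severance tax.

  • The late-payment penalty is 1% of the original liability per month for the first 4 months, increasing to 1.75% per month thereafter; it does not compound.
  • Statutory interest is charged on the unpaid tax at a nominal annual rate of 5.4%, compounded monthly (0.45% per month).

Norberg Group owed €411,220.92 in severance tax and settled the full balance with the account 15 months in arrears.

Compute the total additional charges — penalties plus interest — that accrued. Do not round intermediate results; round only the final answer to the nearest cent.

Penalty, months 1–4: 4 × 1% × €411,220.92 = €16,448.84…
Penalty, months 5–15: 11 × 1.75% × €411,220.92 = €79,160.03…
Interest: €411,220.92 × ((1 + 0.0045)^15 − 1) = €411,220.92 × 0.0696683… = €28,649.0530…
Penalties + interest = €95,608.8639 + €28,649.0530… = €124,257.92

€124,257.92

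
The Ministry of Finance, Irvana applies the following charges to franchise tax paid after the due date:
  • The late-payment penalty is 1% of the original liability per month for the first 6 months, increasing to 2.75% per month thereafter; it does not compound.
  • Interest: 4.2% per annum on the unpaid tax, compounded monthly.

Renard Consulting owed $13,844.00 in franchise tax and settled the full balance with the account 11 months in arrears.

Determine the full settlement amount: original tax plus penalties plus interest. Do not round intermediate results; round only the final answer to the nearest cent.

$17,120.61

Penalty, months 1–6: 6 × 1% × $13,844.00 = $830.64
Penalty, months 7–11: 5 × 2.75% × $13,844.00 = $1,903.55
Interest (4.2%/yr ÷ 12 = 0.35%/month): $13,844.00 × ((1 + 0.0035)^11 − 1) = $542.4200…
Total = $13,844.00 + $2,734.1900 + $542.4200… = $17,120.61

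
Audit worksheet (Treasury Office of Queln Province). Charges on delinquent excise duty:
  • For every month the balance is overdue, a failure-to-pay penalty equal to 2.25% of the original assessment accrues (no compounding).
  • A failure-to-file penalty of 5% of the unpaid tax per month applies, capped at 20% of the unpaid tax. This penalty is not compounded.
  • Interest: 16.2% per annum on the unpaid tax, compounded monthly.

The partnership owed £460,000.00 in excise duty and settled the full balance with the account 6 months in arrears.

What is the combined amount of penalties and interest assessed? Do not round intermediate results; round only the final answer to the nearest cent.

£192,640.39

Failure-to-file: 6 × 5% × £460,000.00 = £138,000.00, capped at 20% × £460,000.00 = £92,000.00
Failure-to-pay penalty = 2.25% × £460,000.00 × 6 mo = £62,100.00
Interest (16.2%/yr ÷ 12 = 1.35%/month): £460,000.00 × ((1 + 0.0135)^6 − 1) = £38,540.3909…
Penalties + interest = £154,100.0000 + £38,540.3909… = £192,640.39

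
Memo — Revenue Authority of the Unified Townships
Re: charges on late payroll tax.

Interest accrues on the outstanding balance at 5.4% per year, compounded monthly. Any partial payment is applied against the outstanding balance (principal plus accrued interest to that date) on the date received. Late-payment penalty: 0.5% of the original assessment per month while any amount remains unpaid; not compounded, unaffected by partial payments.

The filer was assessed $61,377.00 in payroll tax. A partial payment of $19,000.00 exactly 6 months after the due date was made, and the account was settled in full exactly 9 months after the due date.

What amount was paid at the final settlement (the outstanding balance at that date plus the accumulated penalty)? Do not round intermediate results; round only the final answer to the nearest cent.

$47,412.29

Monthly rate = 5.4% ÷ 12 = 0.45%
Balance at month 6: $61,377.0000 × (1 + 0.0045)^6 = $63,052.9345…
After $19,000.00 payment: $63,052.9345… − $19,000.00 = $44,052.9345…
Balance at month 9: $44,052.9345… × (1 + 0.0045)^3 = $44,650.3293…
Penalty: 9 × 0.5% × $61,377.00 = $2,761.97…
Final settlement = outstanding balance + penalty = $44,650.3293… + $2,761.97… = $47,412.29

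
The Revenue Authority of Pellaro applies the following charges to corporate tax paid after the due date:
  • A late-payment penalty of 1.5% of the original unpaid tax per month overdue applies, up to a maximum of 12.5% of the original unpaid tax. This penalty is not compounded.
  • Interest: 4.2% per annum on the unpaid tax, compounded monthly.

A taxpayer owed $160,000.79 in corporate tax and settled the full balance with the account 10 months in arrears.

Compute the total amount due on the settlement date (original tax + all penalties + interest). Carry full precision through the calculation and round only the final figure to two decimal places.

Penalty (uncapped): 10 × 1.5% × $160,000.79 = $24,000.12…; cap = 12.5% × $160,000.79 = $20,000.10… → penalty = $20,000.10…
Interest (4.2%/yr ÷ 12 = 0.35%/month): $160,000.79 × ((1 + 0.0035)^10 − 1) = $5,689.0564…
Total = $160,000.79 + $20,000.0988… + $5,689.0564… = $185,689.95

$185,689.95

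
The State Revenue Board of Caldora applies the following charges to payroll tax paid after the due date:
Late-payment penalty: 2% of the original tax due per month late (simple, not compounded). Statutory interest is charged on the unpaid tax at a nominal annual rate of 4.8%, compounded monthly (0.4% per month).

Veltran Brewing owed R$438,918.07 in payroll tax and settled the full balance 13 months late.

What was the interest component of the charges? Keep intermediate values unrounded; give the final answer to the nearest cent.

R$23,379.62

Interest: R$438,918.07 × ((1 + 0.004)^13 − 1) = R$438,918.07 × 0.0532665… = R$23,379.6243…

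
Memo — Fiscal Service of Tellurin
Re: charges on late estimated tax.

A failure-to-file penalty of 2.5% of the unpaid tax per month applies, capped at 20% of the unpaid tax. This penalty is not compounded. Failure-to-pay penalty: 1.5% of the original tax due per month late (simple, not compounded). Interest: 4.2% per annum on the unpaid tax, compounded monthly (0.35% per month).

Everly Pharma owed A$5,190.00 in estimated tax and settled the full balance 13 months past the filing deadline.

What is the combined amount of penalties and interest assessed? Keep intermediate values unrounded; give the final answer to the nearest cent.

Failure-to-file: 13 × 2.5% × A$5,190.00 = A$1,686.75, capped at 20% × A$5,190.00 = A$1,038.00
Failure-to-pay penalty = 1.5% × A$5,190.00 × 13 mo = A$1,012.05
Interest: A$5,190.00 × ((1 + 0.0035)^13 − 1) = A$5,190.00 × 0.0464679… = A$241.1682…
Penalties + interest = A$2,050.0500 + A$241.1682… = A$2,291.22

A$2,291.22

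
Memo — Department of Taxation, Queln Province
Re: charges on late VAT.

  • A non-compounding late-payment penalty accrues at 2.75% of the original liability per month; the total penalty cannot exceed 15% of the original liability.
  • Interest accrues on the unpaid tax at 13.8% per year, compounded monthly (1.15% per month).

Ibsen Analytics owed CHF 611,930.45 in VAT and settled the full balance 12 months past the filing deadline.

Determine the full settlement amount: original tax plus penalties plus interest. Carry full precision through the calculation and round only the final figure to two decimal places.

Penalty (uncapped): 12 × 2.75% × CHF 611,930.45 = CHF 201,937.05…; cap = 15% × CHF 611,930.45 = CHF 91,789.57… → penalty = CHF 91,789.57…
Interest: CHF 611,930.45 × ((1 + 0.0115)^12 − 1) = CHF 611,930.45 × 0.1470719… = CHF 89,997.7810…
Total = CHF 611,930.45 + CHF 91,789.5675 + CHF 89,997.7810… = CHF 793,717.80

CHF 793,717.80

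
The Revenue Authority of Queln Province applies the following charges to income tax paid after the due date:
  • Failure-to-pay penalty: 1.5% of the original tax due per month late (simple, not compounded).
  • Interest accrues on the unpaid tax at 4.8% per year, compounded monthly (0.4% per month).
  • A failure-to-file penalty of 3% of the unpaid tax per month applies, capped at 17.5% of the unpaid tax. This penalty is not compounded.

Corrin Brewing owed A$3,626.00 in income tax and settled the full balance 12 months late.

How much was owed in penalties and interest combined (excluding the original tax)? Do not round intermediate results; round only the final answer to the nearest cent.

Failure-to-file: 12 × 3% × A$3,626.00 = A$1,305.36, capped at 17.5% × A$3,626.00 = A$634.55
Failure-to-pay penalty: 12 × 1.5% × A$3,626.00 = A$652.68
Interest: A$3,626.00 × ((1 + 0.004)^12 − 1) = A$3,626.00 × 0.0490702… = A$177.9286…
Penalties + interest = A$1,287.2300 + A$177.9286… = A$1,465.16

A$1,465.16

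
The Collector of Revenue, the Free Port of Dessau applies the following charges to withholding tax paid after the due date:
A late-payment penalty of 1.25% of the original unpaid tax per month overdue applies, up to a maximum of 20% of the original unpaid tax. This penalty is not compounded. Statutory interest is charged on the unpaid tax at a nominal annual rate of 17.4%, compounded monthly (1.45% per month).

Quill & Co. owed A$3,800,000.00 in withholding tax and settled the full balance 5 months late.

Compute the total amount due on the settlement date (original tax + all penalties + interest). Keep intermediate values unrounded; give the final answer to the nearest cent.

Penalty: 5 × 1.25% × A$3,800,000.00 = A$237,500.00 (below the 20% cap of A$760,000.00)
Interest: A$3,800,000.00 × ((1 + 0.0145)^5 − 1) = A$3,800,000.00 × 0.0746332… = A$283,606.1901…
Total = A$3,800,000.00 + A$237,500.0000 + A$283,606.1901… = A$4,321,106.19

A$4,321,106.19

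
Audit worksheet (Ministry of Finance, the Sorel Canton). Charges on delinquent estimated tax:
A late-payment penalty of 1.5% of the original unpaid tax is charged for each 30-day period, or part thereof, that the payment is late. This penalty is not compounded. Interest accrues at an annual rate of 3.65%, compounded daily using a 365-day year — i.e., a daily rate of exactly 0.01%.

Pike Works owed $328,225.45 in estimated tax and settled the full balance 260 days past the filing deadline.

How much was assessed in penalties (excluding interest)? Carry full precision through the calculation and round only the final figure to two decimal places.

$44,310.44

Penalty periods: ⌈260/30⌉ = 9; penalty = 9 × 1.5% × $328,225.45 = $44,310.44…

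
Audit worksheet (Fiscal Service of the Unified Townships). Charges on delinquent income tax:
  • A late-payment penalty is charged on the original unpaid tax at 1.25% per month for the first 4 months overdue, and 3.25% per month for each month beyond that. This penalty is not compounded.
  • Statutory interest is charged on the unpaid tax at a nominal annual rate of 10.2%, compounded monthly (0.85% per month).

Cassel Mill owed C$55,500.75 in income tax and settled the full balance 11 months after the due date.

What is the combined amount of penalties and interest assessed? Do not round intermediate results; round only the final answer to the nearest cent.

Penalty, months 1–4: 4 × 1.25% × C$55,500.75 = C$2,775.04…
Penalty, months 5–11: 7 × 3.25% × C$55,500.75 = C$12,626.42…
Interest: C$55,500.75 × ((1 + 0.0085)^11 − 1) = C$55,500.75 × 0.0975768… = C$5,415.5869…
Penalties + interest = C$15,401.4581… + C$5,415.5869… = C$20,817.05

C$20,817.05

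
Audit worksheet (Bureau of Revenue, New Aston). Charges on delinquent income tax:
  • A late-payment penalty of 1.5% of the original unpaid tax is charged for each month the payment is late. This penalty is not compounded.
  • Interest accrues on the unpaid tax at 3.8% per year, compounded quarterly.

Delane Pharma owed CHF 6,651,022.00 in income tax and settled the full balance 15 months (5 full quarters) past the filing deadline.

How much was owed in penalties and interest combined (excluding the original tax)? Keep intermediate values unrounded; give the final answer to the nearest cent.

Late-payment penalty = 1.5% × CHF 6,651,022.00 × 15 mo = CHF 1,496,479.95
Interest (3.8%/yr ÷ 4 = 0.95%/quarter): CHF 6,651,022.00 × ((1 + 0.0095)^5 − 1) = CHF 321,983.3879…
Penalties + interest = CHF 1,496,479.9500 + CHF 321,983.3879… = CHF 1,818,463.34

CHF 1,818,463.34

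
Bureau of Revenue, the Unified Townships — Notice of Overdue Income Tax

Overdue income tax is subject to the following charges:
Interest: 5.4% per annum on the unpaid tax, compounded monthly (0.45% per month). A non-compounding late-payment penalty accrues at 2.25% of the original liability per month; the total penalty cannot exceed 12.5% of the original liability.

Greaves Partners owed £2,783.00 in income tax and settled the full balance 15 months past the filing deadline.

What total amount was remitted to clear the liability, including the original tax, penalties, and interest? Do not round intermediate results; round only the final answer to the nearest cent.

Penalty (uncapped): 15 × 2.25% × £2,783.00 = £939.26…; cap = 12.5% × £2,783.00 = £347.88… → penalty = £347.88…
Interest: £2,783.00 × ((1 + 0.0045)^15 − 1) = £2,783.00 × 0.0696683… = £193.8868…
Total = £2,783.00 + £347.8750 + £193.8868… = £3,324.76

£3,324.76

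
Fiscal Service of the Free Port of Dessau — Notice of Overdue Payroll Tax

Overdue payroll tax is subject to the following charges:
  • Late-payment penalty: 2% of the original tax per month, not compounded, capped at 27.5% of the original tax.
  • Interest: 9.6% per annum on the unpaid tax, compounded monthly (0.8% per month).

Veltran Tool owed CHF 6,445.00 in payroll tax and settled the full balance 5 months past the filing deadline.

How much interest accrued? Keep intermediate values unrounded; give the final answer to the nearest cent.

Interest: CHF 6,445.00 × ((1 + 0.008)^5 − 1) = CHF 6,445.00 × 0.0406451… = CHF 261.9579…

CHF 261.96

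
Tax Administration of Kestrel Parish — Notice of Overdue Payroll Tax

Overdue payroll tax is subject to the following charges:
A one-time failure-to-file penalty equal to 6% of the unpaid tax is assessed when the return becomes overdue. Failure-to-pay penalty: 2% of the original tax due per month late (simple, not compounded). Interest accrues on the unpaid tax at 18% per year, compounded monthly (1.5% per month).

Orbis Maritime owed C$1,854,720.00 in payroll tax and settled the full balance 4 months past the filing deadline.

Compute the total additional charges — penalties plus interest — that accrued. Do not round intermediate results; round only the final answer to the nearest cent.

Failure-to-file penalty: 6% × C$1,854,720.00 = C$111,283.20
Failure-to-pay penalty: 4 × 2% × C$1,854,720.00 = C$148,377.60
Interest: C$1,854,720.00 × ((1 + 0.015)^4 − 1) = C$1,854,720.00 × 0.0613636… = C$113,812.2046…
Penalties + interest = C$259,660.8000 + C$113,812.2046… = C$373,473.00

C$373,473.00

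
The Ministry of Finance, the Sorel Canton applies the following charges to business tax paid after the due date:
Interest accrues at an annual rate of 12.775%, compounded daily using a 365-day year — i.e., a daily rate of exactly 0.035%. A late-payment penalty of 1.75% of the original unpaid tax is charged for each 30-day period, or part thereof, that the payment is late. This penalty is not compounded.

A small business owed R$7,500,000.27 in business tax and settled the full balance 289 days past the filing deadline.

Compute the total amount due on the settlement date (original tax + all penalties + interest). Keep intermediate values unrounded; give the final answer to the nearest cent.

Penalty periods: ⌈289/30⌉ = 10; penalty = 10 × 1.75% × R$7,500,000.27 = R$1,312,500.05…
Interest: R$7,500,000.27 × ((1 + 0.00035)^289 − 1) = R$7,500,000.27 × 0.10642302… = R$798,172.6415…
Total = R$7,500,000.27 + R$1,312,500.0473… + R$798,172.6415… = R$9,610,672.96

R$9,610,672.96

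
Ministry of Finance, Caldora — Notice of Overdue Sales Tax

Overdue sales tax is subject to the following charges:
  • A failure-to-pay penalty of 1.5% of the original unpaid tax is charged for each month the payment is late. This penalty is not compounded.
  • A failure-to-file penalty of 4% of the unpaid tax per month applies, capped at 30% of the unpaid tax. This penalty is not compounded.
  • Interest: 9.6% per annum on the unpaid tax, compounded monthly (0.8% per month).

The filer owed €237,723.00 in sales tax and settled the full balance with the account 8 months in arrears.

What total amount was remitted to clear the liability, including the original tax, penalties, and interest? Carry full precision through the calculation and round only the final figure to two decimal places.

€353,213.82

Failure-to-file: 8 × 4% × €237,723.00 = €76,071.36, capped at 30% × €237,723.00 = €71,316.90
Failure-to-pay penalty = 1.5% × €237,723.00 × 8 mo = €28,526.76
Interest: €237,723.00 × ((1 + 0.008)^8 − 1) = €237,723.00 × 0.0658210… = €15,647.1562…
Total = €237,723.00 + €99,843.6600 + €15,647.1562… = €353,213.82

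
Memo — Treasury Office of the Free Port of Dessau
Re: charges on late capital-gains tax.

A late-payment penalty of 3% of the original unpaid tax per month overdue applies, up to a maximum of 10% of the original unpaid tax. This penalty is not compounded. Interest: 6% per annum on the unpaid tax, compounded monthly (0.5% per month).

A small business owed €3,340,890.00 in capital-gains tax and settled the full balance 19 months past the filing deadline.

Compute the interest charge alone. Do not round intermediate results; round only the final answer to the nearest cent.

€332,079.74

Interest: €3,340,890.00 × ((1 + 0.005)^19 − 1) = €3,340,890.00 × 0.0993986… = €332,079.7362…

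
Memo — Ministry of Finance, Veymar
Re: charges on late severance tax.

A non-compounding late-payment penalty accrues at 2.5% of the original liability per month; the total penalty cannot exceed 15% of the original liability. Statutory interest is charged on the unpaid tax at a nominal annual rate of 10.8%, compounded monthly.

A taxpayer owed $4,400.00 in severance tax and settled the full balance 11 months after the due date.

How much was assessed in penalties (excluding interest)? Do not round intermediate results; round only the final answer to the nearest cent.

Penalty (uncapped): 11 × 2.5% × $4,400.00 = $1,210.00; cap = 15% × $4,400.00 = $660.00 → penalty = $660.00

$660.00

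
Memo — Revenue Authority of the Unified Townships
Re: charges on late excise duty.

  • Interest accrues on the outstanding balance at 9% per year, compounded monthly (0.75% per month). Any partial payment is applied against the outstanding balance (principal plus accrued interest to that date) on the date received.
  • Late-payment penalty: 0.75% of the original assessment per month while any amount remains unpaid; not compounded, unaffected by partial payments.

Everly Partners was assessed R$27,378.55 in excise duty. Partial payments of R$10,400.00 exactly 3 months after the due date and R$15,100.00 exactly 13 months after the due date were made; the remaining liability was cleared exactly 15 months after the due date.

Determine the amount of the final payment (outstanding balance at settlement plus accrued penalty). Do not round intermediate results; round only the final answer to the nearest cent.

R$7,002.86

Balance at month 3: R$27,378.5500 × (1 + 0.0075)^3 = R$27,999.1991…
After R$10,400.00 payment: R$27,999.1991… − R$10,400.00 = R$17,599.1991…
Balance at month 13: R$17,599.1991… × (1 + 0.0075)^10 = R$18,964.5897…
After R$15,100.00 payment: R$18,964.5897… − R$15,100.00 = R$3,864.5897…
Balance at month 15: R$3,864.5897… × (1 + 0.0075)^2 = R$3,922.7759…
Penalty: 15 × 0.75% × R$27,378.55 = R$3,080.09…
Final settlement = outstanding balance + penalty = R$3,922.7759… + R$3,080.09… = R$7,002.86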